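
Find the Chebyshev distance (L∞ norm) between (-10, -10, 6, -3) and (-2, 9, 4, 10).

max(|x_i - y_i|) = max(|-10 - (-2)|, |-10 - 9|, |6 - 4|, |-3 - 10|) = max(8, 19, 2, 13) = 19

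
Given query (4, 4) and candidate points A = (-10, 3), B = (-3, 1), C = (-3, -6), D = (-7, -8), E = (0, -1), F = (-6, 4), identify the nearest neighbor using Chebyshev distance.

Distances: d(A) = 14, d(B) = 7, d(C) = 10, d(D) = 12, d(E) = 5, d(F) = 10. Nearest: E = (0, -1) with distance 5.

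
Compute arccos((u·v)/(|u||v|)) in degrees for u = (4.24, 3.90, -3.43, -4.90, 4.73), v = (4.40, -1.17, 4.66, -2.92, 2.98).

With u = (4.24, 3.90, -3.43, -4.90, 4.73), v = (4.40, -1.17, 4.66, -2.92, 2.98):
u·v = 4.24·4.4 + 3.9·(-1.17) + (-3.43)·4.66 + (-4.9)·(-2.92) + 4.73·2.98 = 18.656 + (-4.563) + (-15.9838) + 14.308 + 14.0954 = 26.5126.
|u| = √(4.24² + 3.9² + (-3.43)² + (-4.9)² + 4.73²) = √(17.9776 + 15.21 + 11.7649 + 24.01 + 22.3729) = √91.3354, |v| = √(4.4² + (-1.17)² + 4.66² + (-2.92)² + 2.98²) = √(19.36 + 1.3689 + 21.7156 + 8.5264 + 8.8804) = √59.8513.
cos θ = (u·v)/(|u||v|) = 26.5126/(√91.3354·√59.8513) ≈ 0.358588
θ = arccos(0.358588) ≈ 68.99°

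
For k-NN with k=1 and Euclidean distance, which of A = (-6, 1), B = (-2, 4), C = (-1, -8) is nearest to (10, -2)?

Distances: d(A) ≈ 16.2788, d(B) ≈ 13.4164, d(C) ≈ 12.53. Nearest: C = (-1, -8) with distance 12.53.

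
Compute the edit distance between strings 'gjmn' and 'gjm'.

Let D[i][j] be the edit distance between the first i characters of 'gjmn' and the first j characters of 'gjm', with D[i][0] = i, D[0][j] = j, and D[i][j] = D[i-1][j-1] if the characters match, else 1 + min(D[i-1][j], D[i][j-1], D[i-1][j-1]). Filling the table (rows: prefixes of 'gjmn', columns: prefixes of 'gjm'):
     ε  g  j  m
  ε  0  1  2  3
  g  1  0  1  2
  j  2  1  0  1
  m  3  2  1  0
  n  4  3  2  1
The bottom-right entry gives D[4][3] = 1, so no sequence of fewer than 1 edit works. Backtracking through the table gives one optimal edit sequence (1 edit):
  gjmn → gjm (del n @4)
Edit distance = 1.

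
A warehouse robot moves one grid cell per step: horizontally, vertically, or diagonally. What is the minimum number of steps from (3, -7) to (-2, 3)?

max(|x_i - y_i|) = max(|3 - (-2)|, |-7 - 3|) = max(5, 10) = 10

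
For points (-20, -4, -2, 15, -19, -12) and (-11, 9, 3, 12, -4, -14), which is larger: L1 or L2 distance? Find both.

L1 = |-20 - (-11)| + |-4 - 9| + |-2 - 3| + |15 - 12| + |-19 - (-4)| + |-12 - (-14)| = 9 + 13 + 5 + 3 + 15 + 2 = 47
L2 = √(9² + 13² + 5² + 3² + 15² + 2²) = √513 ≈ 22.6495
L1 ≥ L2 always (equality iff movement is along one axis); L1 > L2 here.
Ratio L1/L2 = 47/√513 ≈ 2.0751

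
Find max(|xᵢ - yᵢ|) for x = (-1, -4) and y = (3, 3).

max(|x_i - y_i|) = max(|-1 - 3|, |-4 - 3|) = max(4, 7) = 7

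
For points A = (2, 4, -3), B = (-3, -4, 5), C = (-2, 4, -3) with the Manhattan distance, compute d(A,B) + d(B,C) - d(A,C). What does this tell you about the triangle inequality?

d(A,B) = 5 + 8 + 8 = 21, d(B,C) = 1 + 8 + 8 = 17, d(A,C) = 4 + 0 + 0 = 4.
d(A,B) + d(B,C) - d(A,C) = 21 + 17 - 4 = 38 - 4 = 34. This is ≥ 0, so the triangle inequality holds for these points.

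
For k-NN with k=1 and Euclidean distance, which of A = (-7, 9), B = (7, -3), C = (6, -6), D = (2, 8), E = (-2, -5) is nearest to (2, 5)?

Distances: d(A) ≈ 9.8489, d(B) ≈ 9.434, d(C) ≈ 11.7047, d(D) = 3, d(E) ≈ 10.7703. Nearest: D = (2, 8) with distance 3.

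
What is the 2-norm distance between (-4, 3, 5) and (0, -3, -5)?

(Σ|x_i - y_i|^2)^(1/2) = (|-4 - 0|^2 + |3 - (-3)|^2 + |5 - (-5)|^2)^(1/2)
= (4^2 + 6^2 + 10^2)^(1/2) = (16 + 36 + 100)^(1/2) = (152)^(1/2) ≈ 12.3288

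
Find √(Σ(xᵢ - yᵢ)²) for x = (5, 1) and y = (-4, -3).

√(Σ(x_i - y_i)²) = √((5 - (-4))² + (1 - (-3))²)
= √(9² + 4²) = √(81 + 16) = √97 ≈ 9.8489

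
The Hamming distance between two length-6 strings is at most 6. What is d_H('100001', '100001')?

Differing positions: none. Hamming distance = 0. The maximum possible Hamming distance for length-6 strings is 6, so d_H/6 = 0/6 = 0.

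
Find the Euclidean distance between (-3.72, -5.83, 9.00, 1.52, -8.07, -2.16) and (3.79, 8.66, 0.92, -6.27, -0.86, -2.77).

√(Σ(x_i - y_i)²) = √((-3.72 - 3.79)² + (-5.83 - 8.66)² + (9 - 0.92)² + (1.52 - (-6.27))² + (-8.07 - (-0.86))² + (-2.16 - (-2.77))²)
= √((-7.51)² + (-14.49)² + 8.08² + 7.79² + (-7.21)² + 0.61²) = √(56.4001 + 209.9601 + 65.2864 + 60.6841 + 51.9841 + 0.3721) = √444.6869 ≈ 21.0876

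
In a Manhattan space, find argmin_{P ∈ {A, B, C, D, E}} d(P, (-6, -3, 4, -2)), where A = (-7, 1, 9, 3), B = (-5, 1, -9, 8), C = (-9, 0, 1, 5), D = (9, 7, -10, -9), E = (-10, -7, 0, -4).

Distances: d(A) = 15, d(B) = 28, d(C) = 16, d(D) = 46, d(E) = 14. Nearest: E = (-10, -7, 0, -4) with distance 14.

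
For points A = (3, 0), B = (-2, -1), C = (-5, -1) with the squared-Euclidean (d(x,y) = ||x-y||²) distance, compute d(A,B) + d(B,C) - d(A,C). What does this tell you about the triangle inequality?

d(A,B) = 5² + 1² = 26, d(B,C) = 3² + 0² = 9, d(A,C) = 8² + 1² = 65.
d(A,B) + d(B,C) - d(A,C) = 26 + 9 - 65 = 35 - 65 = -30. This is < 0, so the triangle inequality FAILS for these points (squared-Euclidean is not a metric).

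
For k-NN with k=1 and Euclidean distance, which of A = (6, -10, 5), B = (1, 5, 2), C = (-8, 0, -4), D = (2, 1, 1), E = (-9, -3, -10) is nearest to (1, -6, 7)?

Distances: d(A) ≈ 6.7082, d(B) ≈ 12.083, d(C) ≈ 15.4272, d(D) ≈ 9.2736, d(E) ≈ 19.9499. Nearest: A = (6, -10, 5) with distance 6.7082.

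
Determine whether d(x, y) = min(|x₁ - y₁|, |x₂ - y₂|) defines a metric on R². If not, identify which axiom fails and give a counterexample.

No. d fails identity of indiscernibles: take x = (1, 0) and y = (1, 1). Then d(x,y) = min(|1 - 1|, |0 - 1|) = min(0, 1) = 0, yet x ≠ y.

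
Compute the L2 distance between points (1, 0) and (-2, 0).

(Σ|x_i - y_i|^2)^(1/2) = (|1 - (-2)|^2 + |0 - 0|^2)^(1/2)
= (3^2 + 0^2)^(1/2) = (9 + 0)^(1/2) = (9)^(1/2) = 3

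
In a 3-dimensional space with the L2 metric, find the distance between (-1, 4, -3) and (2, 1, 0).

(Σ|x_i - y_i|^2)^(1/2) = (|-1 - 2|^2 + |4 - 1|^2 + |-3 - 0|^2)^(1/2)
= (3^2 + 3^2 + 3^2)^(1/2) = (9 + 9 + 9)^(1/2) = (27)^(1/2) ≈ 5.1962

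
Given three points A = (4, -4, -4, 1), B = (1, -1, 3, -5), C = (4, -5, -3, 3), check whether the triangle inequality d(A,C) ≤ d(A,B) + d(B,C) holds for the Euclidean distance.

d(A,B) = √(3² + 3² + 7² + 6²) = √103 ≈ 10.1489, d(B,C) = √(3² + 4² + 6² + 8²) = √125 ≈ 11.1803, d(A,C) = √(0² + 1² + 1² + 2²) = √6 ≈ 2.4495.
d(A,C) ≈ 2.4495 ≤ 10.1489 + 11.1803 = 21.3292. Triangle inequality is satisfied.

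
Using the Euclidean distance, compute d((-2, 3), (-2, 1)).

(Σ|x_i - y_i|^2)^(1/2) = (|-2 - (-2)|^2 + |3 - 1|^2)^(1/2)
= (0^2 + 2^2)^(1/2) = (0 + 4)^(1/2) = (4)^(1/2) = 2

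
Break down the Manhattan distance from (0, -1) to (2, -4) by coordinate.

Σ|x_i - y_i| = |0 - 2| + |-1 - (-4)| = 2 + 3 = 5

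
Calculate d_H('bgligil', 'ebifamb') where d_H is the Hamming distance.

Differing positions: 1, 2, 3, 4, 5, 6, 7. Hamming distance = 7.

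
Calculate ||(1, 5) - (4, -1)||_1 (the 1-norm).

Σ|x_i - y_i| = |1 - 4| + |5 - (-1)| = 3 + 6 = 9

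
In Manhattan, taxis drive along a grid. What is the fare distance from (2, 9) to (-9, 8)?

Σ|x_i - y_i| = |2 - (-9)| + |9 - 8| = 11 + 1 = 12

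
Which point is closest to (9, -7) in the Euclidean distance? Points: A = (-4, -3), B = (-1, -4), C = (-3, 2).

Distances: d(A) ≈ 13.6015, d(B) ≈ 10.4403, d(C) = 15. Nearest: B = (-1, -4) with distance 10.4403.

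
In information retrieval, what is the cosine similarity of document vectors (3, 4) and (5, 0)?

With u = (3, 4), v = (5, 0):
u·v = 3·5 + 4·0 = 15 + 0 = 15.
|u| = √(3² + 4²) = √25, |v| = √(5² + 0²) = √25, so |u||v| = √(25·25) = √625 = 25.
cos θ = (u·v)/(|u||v|) = 15/25 = 0.6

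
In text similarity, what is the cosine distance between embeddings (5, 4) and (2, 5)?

With u = (5, 4), v = (2, 5):
u·v = 5·2 + 4·5 = 10 + 20 = 30.
|u| = √(5² + 4²) = √41, |v| = √(2² + 5²) = √29, so |u||v| = √(41·29) = √1189.
cos θ = (u·v)/(|u||v|) = 30/√1189 ≈ 0.87
Cosine distance = 1 - cos θ ≈ 1 - 0.87 = 0.13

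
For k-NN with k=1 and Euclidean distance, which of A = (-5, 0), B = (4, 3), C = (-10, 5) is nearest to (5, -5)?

Distances: d(A) ≈ 11.1803, d(B) ≈ 8.0623, d(C) ≈ 18.0278. Nearest: B = (4, 3) with distance 8.0623.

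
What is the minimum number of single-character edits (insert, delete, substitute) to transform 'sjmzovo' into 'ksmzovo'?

Let D[i][j] be the edit distance between the first i characters of 'sjmzovo' and the first j characters of 'ksmzovo', with D[i][0] = i, D[0][j] = j, and D[i][j] = D[i-1][j-1] if the characters match, else 1 + min(D[i-1][j], D[i][j-1], D[i-1][j-1]). Filling the table (rows: prefixes of 'sjmzovo', columns: prefixes of 'ksmzovo'):
     ε  k  s  m  z  o  v  o
  ε  0  1  2  3  4  5  6  7
  s  1  1  1  2  3  4  5  6
  j  2  2  2  2  3  4  5  6
  m  3  3  3  2  3  4  5  6
  z  4  4  4  3  2  3  4  5
  o  5  5  5  4  3  2  3  4
  v  6  6  6  5  4  3  2  3
  o  7  7  7  6  5  4  3  2
The bottom-right entry gives D[7][7] = 2, so no sequence of fewer than 2 edits works. Backtracking through the table gives one optimal edit sequence (2 edits):
  sjmzovo → kjmzovo (sub s→k @1)
  kjmzovo → ksmzovo (sub j→s @2)
Edit distance = 2.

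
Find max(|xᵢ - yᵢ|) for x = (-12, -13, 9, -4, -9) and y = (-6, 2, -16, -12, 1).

max(|x_i - y_i|) = max(|-12 - (-6)|, |-13 - 2|, |9 - (-16)|, |-4 - (-12)|, |-9 - 1|) = max(6, 15, 25, 8, 10) = 25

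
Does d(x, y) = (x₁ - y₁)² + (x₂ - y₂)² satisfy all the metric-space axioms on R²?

No. The squared Euclidean distance fails the triangle inequality. Counterexample: x = (0, 0), y = (4, 5), z = (8, 10). d(x,z) = 8² + 10² = 164, but d(x,y) + d(y,z) = (4² + 5²) + (4² + 5²) = 41 + 41 = 82. Since 164 > 82, the triangle inequality is violated. (Note: √d, the ordinary Euclidean distance, IS a metric.)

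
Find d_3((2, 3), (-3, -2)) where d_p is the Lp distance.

(Σ|x_i - y_i|^3)^(1/3) = (|2 - (-3)|^3 + |3 - (-2)|^3)^(1/3)
= (5^3 + 5^3)^(1/3) = (125 + 125)^(1/3) = (250)^(1/3) ≈ 6.2996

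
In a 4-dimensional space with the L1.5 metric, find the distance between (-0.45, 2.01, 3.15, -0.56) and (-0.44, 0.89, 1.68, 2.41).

(Σ|x_i - y_i|^1.5)^(1/1.5) = (|-0.45 - (-0.44)|^1.5 + |2.01 - 0.89|^1.5 + |3.15 - 1.68|^1.5 + |-0.56 - 2.41|^1.5)^(1/1.5)
= (0.01^1.5 + 1.12^1.5 + 1.47^1.5 + 2.97^1.5)^(1/1.5) ≈ (0.001 + 1.1853 + 1.7823 + 5.1184)^(1/1.5) = (8.087)^(1/1.5) ≈ 4.0289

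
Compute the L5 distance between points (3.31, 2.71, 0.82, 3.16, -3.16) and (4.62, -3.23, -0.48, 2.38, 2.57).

(Σ|x_i - y_i|^5)^(1/5) = (|3.31 - 4.62|^5 + |2.71 - (-3.23)|^5 + |0.82 - (-0.48)|^5 + |3.16 - 2.38|^5 + |-3.16 - 2.57|^5)^(1/5)
= (1.31^5 + 5.94^5 + 1.3^5 + 0.78^5 + 5.73^5)^(1/5) ≈ (3.8579 + 7394.8986 + 3.7129 + 0.2887 + 6176.9361)^(1/5) = (13579.6942)^(1/5) ≈ 6.7078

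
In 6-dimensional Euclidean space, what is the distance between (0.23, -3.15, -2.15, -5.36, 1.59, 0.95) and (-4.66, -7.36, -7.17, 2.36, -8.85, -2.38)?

√(Σ(x_i - y_i)²) = √((0.23 - (-4.66))² + (-3.15 - (-7.36))² + (-2.15 - (-7.17))² + (-5.36 - 2.36)² + (1.59 - (-8.85))² + (0.95 - (-2.38))²)
= √(4.89² + 4.21² + 5.02² + (-7.72)² + 10.44² + 3.33²) = √(23.9121 + 17.7241 + 25.2004 + 59.5984 + 108.9936 + 11.0889) = √246.5175 ≈ 15.7009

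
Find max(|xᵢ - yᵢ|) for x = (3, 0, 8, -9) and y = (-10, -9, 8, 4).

max(|x_i - y_i|) = max(|3 - (-10)|, |0 - (-9)|, |8 - 8|, |-9 - 4|) = max(13, 9, 0, 13) = 13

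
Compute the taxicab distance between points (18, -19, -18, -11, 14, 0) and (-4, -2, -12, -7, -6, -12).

Σ|x_i - y_i| = |18 - (-4)| + |-19 - (-2)| + |-18 - (-12)| + |-11 - (-7)| + |14 - (-6)| + |0 - (-12)| = 22 + 17 + 6 + 4 + 20 + 12 = 81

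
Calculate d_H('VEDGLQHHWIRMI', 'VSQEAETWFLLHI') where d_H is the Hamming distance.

Differing positions: 2, 3, 4, 5, 6, 7, 8, 9, 10, 11, 12. Hamming distance = 11.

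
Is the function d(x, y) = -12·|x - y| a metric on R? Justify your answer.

No. With c = -12 < 0, d fails non-negativity: d(8, 11) = -12·|8 - 11| = -12·3 = -36 < 0.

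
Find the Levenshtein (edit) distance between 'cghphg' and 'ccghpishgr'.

Let D[i][j] be the edit distance between the first i characters of 'cghphg' and the first j characters of 'ccghpishgr', with D[i][0] = i, D[0][j] = j, and D[i][j] = D[i-1][j-1] if the characters match, else 1 + min(D[i-1][j], D[i][j-1], D[i-1][j-1]). Filling the table (rows: prefixes of 'cghphg', columns: prefixes of 'ccghpishgr'):
     ε  c  c  g  h  p  i  s  h  g  r
  ε  0  1  2  3  4  5  6  7  8  9 10
  c  1  0  1  2  3  4  5  6  7  8  9
  g  2  1  1  1  2  3  4  5  6  7  8
  h  3  2  2  2  1  2  3  4  5  6  7
  p  4  3  3  3  2  1  2  3  4  5  6
  h  5  4  4  4  3  2  2  3  3  4  5
  g  6  5  5  4  4  3  3  3  4  3  4
The bottom-right entry gives D[6][10] = 4, so no sequence of fewer than 4 edits works. Backtracking through the table gives one optimal edit sequence (4 edits):
  cghphg → ccghphg (ins c @1)
  ccghphg → ccghpihg (ins i @6)
  ccghpihg → ccghpishg (ins s @7)
  ccghpishg → ccghpishgr (ins r @10)
Edit distance = 4.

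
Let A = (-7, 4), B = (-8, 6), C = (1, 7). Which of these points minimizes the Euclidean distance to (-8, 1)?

Distances: d(A) ≈ 3.1623, d(B) = 5, d(C) ≈ 10.8167. Nearest: A = (-7, 4) with distance 3.1623.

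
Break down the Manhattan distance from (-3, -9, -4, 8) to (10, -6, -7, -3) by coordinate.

Σ|x_i - y_i| = |-3 - 10| + |-9 - (-6)| + |-4 - (-7)| + |8 - (-3)| = 13 + 3 + 3 + 11 = 30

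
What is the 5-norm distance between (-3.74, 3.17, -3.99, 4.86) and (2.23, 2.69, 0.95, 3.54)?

(Σ|x_i - y_i|^5)^(1/5) = (|-3.74 - 2.23|^5 + |3.17 - 2.69|^5 + |-3.99 - 0.95|^5 + |4.86 - 3.54|^5)^(1/5)
= (5.97^5 + 0.48^5 + 4.94^5 + 1.32^5)^(1/5) ≈ (7583.5343 + 0.0255 + 2941.9463 + 4.0075)^(1/5) = (10529.5136)^(1/5) ≈ 6.375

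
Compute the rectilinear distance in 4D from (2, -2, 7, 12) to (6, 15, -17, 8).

Σ|x_i - y_i| = |2 - 6| + |-2 - 15| + |7 - (-17)| + |12 - 8| = 4 + 17 + 24 + 4 = 49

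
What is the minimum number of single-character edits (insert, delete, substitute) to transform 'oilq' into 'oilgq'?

Let D[i][j] be the edit distance between the first i characters of 'oilq' and the first j characters of 'oilgq', with D[i][0] = i, D[0][j] = j, and D[i][j] = D[i-1][j-1] if the characters match, else 1 + min(D[i-1][j], D[i][j-1], D[i-1][j-1]). Filling the table (rows: prefixes of 'oilq', columns: prefixes of 'oilgq'):
     ε  o  i  l  g  q
  ε  0  1  2  3  4  5
  o  1  0  1  2  3  4
  i  2  1  0  1  2  3
  l  3  2  1  0  1  2
  q  4  3  2  1  1  1
The bottom-right entry gives D[4][5] = 1, so no sequence of fewer than 1 edit works. Backtracking through the table gives one optimal edit sequence (1 edit):
  oilq → oilgq (ins g @4)
Edit distance = 1.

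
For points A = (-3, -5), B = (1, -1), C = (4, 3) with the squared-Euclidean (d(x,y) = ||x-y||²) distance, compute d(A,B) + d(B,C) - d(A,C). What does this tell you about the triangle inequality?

d(A,B) = 4² + 4² = 32, d(B,C) = 3² + 4² = 25, d(A,C) = 7² + 8² = 113.
d(A,B) + d(B,C) - d(A,C) = 32 + 25 - 113 = 57 - 113 = -56. This is < 0, so the triangle inequality FAILS for these points (squared-Euclidean is not a metric).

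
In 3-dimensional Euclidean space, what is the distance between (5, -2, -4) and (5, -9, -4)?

√(Σ(x_i - y_i)²) = √((5 - 5)² + (-2 - (-9))² + (-4 - (-4))²)
= √(0² + 7² + 0²) = √(0 + 49 + 0) = √49 = 7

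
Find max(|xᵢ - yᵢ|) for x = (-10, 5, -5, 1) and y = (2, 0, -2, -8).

max(|x_i - y_i|) = max(|-10 - 2|, |5 - 0|, |-5 - (-2)|, |1 - (-8)|) = max(12, 5, 3, 9) = 12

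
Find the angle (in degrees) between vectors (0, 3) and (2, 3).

With u = (0, 3), v = (2, 3):
u·v = 0·2 + 3·3 = 0 + 9 = 9.
|u| = √(0² + 3²) = √9, |v| = √(2² + 3²) = √13, so |u||v| = √(9·13) = √117.
cos θ = (u·v)/(|u||v|) = 9/√117 ≈ 0.83205
θ = arccos(0.83205) ≈ 33.69°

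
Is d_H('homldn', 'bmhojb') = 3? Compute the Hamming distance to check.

Differing positions: 1, 2, 3, 4, 5, 6. Hamming distance = 6, so the claim that d_H = 3 is false.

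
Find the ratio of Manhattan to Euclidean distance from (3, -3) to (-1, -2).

L1 = |3 - (-1)| + |-3 - (-2)| = 4 + 1 = 5
L2 = √(4² + 1²) = √17 ≈ 4.1231
L1 ≥ L2 always (equality iff movement is along one axis); L1 > L2 here.
Ratio L1/L2 = 5/√17 ≈ 1.2127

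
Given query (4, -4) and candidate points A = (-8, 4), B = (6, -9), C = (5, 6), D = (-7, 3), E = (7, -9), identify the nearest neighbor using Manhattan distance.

Distances: d(A) = 20, d(B) = 7, d(C) = 11, d(D) = 18, d(E) = 8. Nearest: B = (6, -9) with distance 7.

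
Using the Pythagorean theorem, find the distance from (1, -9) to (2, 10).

√(Σ(x_i - y_i)²) = √((1 - 2)² + (-9 - 10)²)
= √((-1)² + (-19)²) = √(1 + 361) = √362 ≈ 19.0263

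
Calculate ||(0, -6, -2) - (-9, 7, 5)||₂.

√(Σ(x_i - y_i)²) = √((0 - (-9))² + (-6 - 7)² + (-2 - 5)²)
= √(9² + (-13)² + (-7)²) = √(81 + 169 + 49) = √299 ≈ 17.2916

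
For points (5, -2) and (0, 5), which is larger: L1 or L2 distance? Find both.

L1 = |5 - 0| + |-2 - 5| = 5 + 7 = 12
L2 = √(5² + 7²) = √74 ≈ 8.6023
L1 ≥ L2 always (equality iff movement is along one axis); L1 > L2 here.
Ratio L1/L2 = 12/√74 ≈ 1.395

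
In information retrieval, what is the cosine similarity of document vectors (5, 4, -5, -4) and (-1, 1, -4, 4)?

With u = (5, 4, -5, -4), v = (-1, 1, -4, 4):
u·v = 5·(-1) + 4·1 + (-5)·(-4) + (-4)·4 = (-5) + 4 + 20 + (-16) = 3.
|u| = √(5² + 4² + (-5)² + (-4)²) = √82, |v| = √((-1)² + 1² + (-4)² + 4²) = √34, so |u||v| = √(82·34) = √2788.
cos θ = (u·v)/(|u||v|) = 3/√2788 ≈ 0.0568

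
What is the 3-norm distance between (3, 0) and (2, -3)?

(Σ|x_i - y_i|^3)^(1/3) = (|3 - 2|^3 + |0 - (-3)|^3)^(1/3)
= (1^3 + 3^3)^(1/3) = (1 + 27)^(1/3) = (28)^(1/3) ≈ 3.0366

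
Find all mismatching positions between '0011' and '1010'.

Differing positions: 1, 4. Hamming distance = 2.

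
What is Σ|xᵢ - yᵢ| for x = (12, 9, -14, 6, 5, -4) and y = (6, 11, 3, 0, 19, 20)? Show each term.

Σ|x_i - y_i| = |12 - 6| + |9 - 11| + |-14 - 3| + |6 - 0| + |5 - 19| + |-4 - 20| = 6 + 2 + 17 + 6 + 14 + 24 = 69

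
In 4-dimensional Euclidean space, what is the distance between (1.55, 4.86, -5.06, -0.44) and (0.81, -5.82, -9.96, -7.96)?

√(Σ(x_i - y_i)²) = √((1.55 - 0.81)² + (4.86 - (-5.82))² + (-5.06 - (-9.96))² + (-0.44 - (-7.96))²)
= √(0.74² + 10.68² + 4.9² + 7.52²) = √(0.5476 + 114.0624 + 24.01 + 56.5504) = √195.1704 ≈ 13.9703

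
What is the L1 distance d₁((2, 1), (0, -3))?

Σ|x_i - y_i| = |2 - 0| + |1 - (-3)| = 2 + 4 = 6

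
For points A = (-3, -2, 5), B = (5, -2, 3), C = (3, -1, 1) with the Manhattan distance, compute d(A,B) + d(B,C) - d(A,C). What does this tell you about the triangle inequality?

d(A,B) = 8 + 0 + 2 = 10, d(B,C) = 2 + 1 + 2 = 5, d(A,C) = 6 + 1 + 4 = 11.
d(A,B) + d(B,C) - d(A,C) = 10 + 5 - 11 = 15 - 11 = 4. This is ≥ 0, so the triangle inequality holds for these points.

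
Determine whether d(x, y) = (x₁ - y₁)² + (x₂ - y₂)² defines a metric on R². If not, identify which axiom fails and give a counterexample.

No. The squared Euclidean distance fails the triangle inequality. Counterexample: x = (0, 0), y = (2, 2), z = (4, 4). d(x,z) = 4² + 4² = 32, but d(x,y) + d(y,z) = (2² + 2²) + (2² + 2²) = 8 + 8 = 16. Since 32 > 16, the triangle inequality is violated. (Note: √d, the ordinary Euclidean distance, IS a metric.)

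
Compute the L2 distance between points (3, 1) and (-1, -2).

(Σ|x_i - y_i|^2)^(1/2) = (|3 - (-1)|^2 + |1 - (-2)|^2)^(1/2)
= (4^2 + 3^2)^(1/2) = (16 + 9)^(1/2) = (25)^(1/2) = 5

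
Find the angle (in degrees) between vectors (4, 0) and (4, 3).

With u = (4, 0), v = (4, 3):
u·v = 4·4 + 0·3 = 16 + 0 = 16.
|u| = √(4² + 0²) = √16, |v| = √(4² + 3²) = √25, so |u||v| = √(16·25) = √400 = 20.
cos θ = (u·v)/(|u||v|) = 16/20 = 0.8
θ = arccos(0.8) ≈ 36.87°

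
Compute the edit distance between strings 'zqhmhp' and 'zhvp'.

Let D[i][j] be the edit distance between the first i characters of 'zqhmhp' and the first j characters of 'zhvp', with D[i][0] = i, D[0][j] = j, and D[i][j] = D[i-1][j-1] if the characters match, else 1 + min(D[i-1][j], D[i][j-1], D[i-1][j-1]). Filling the table (rows: prefixes of 'zqhmhp', columns: prefixes of 'zhvp'):
     ε  z  h  v  p
  ε  0  1  2  3  4
  z  1  0  1  2  3
  q  2  1  1  2  3
  h  3  2  1  2  3
  m  4  3  2  2  3
  h  5  4  3  3  3
  p  6  5  4  4  3
The bottom-right entry gives D[6][4] = 3, so no sequence of fewer than 3 edits works. Backtracking through the table gives one optimal edit sequence (3 edits):
  zqhmhp → zhmhp (del q @2)
  zhmhp → zhhp (del m @3)
  zhhp → zhvp (sub h→v @3)
Edit distance = 3.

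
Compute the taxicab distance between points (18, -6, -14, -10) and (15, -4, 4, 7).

Σ|x_i - y_i| = |18 - 15| + |-6 - (-4)| + |-14 - 4| + |-10 - 7| = 3 + 2 + 18 + 17 = 40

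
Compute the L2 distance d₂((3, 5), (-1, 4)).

√(Σ(x_i - y_i)²) = √((3 - (-1))² + (5 - 4)²)
= √(4² + 1²) = √(16 + 1) = √17 ≈ 4.1231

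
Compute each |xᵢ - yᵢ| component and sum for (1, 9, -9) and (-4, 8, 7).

Σ|x_i - y_i| = |1 - (-4)| + |9 - 8| + |-9 - 7| = 5 + 1 + 16 = 22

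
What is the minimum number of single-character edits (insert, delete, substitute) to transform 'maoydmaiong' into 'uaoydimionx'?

Let D[i][j] be the edit distance between the first i characters of 'maoydmaiong' and the first j characters of 'uaoydimionx', with D[i][0] = i, D[0][j] = j, and D[i][j] = D[i-1][j-1] if the characters match, else 1 + min(D[i-1][j], D[i][j-1], D[i-1][j-1]). Filling the table (rows: prefixes of 'maoydmaiong', columns: prefixes of 'uaoydimionx'):
     ε  u  a  o  y  d  i  m  i  o  n  x
  ε  0  1  2  3  4  5  6  7  8  9 10 11
  m  1  1  2  3  4  5  6  6  7  8  9 10
  a  2  2  1  2  3  4  5  6  7  8  9 10
  o  3  3  2  1  2  3  4  5  6  7  8  9
  y  4  4  3  2  1  2  3  4  5  6  7  8
  d  5  5  4  3  2  1  2  3  4  5  6  7
  m  6  6  5  4  3  2  2  2  3  4  5  6
  a  7  7  6  5  4  3  3  3  3  4  5  6
  i  8  8  7  6  5  4  3  4  3  4  5  6
  o  9  9  8  7  6  5  4  4  4  3  4  5
  n 10 10  9  8  7  6  5  5  5  4  3  4
  g 11 11 10  9  8  7  6  6  6  5  4  4
The bottom-right entry gives D[11][11] = 4, so no sequence of fewer than 4 edits works. Backtracking through the table gives one optimal edit sequence (4 edits):
  maoydmaiong → uaoydmaiong (sub m→u @1)
  uaoydmaiong → uaoydiaiong (sub m→i @6)
  uaoydiaiong → uaoydimiong (sub a→m @7)
  uaoydimiong → uaoydimionx (sub g→x @11)
Edit distance = 4.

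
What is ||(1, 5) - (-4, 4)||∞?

max(|x_i - y_i|) = max(|1 - (-4)|, |5 - 4|) = max(5, 1) = 5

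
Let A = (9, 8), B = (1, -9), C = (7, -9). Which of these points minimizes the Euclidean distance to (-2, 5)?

Distances: d(A) ≈ 11.4018, d(B) ≈ 14.3178, d(C) ≈ 16.6433. Nearest: A = (9, 8) with distance 11.4018.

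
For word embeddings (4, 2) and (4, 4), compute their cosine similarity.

With u = (4, 2), v = (4, 4):
u·v = 4·4 + 2·4 = 16 + 8 = 24.
|u| = √(4² + 2²) = √20, |v| = √(4² + 4²) = √32, so |u||v| = √(20·32) = √640.
cos θ = (u·v)/(|u||v|) = 24/√640 ≈ 0.9487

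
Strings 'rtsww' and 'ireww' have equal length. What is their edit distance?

Let D[i][j] be the edit distance between the first i characters of 'rtsww' and the first j characters of 'ireww', with D[i][0] = i, D[0][j] = j, and D[i][j] = D[i-1][j-1] if the characters match, else 1 + min(D[i-1][j], D[i][j-1], D[i-1][j-1]). Filling the table (rows: prefixes of 'rtsww', columns: prefixes of 'ireww'):
     ε  i  r  e  w  w
  ε  0  1  2  3  4  5
  r  1  1  1  2  3  4
  t  2  2  2  2  3  4
  s  3  3  3  3  3  4
  w  4  4  4  4  3  3
  w  5  5  5  5  4  3
The bottom-right entry gives D[5][5] = 3, so no sequence of fewer than 3 edits works. Backtracking through the table gives one optimal edit sequence (3 edits):
  rtsww → itsww (sub r→i @1)
  itsww → irsww (sub t→r @2)
  irsww → ireww (sub s→e @3)
Edit distance = 3.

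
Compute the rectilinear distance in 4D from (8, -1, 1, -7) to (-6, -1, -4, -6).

Σ|x_i - y_i| = |8 - (-6)| + |-1 - (-1)| + |1 - (-4)| + |-7 - (-6)| = 14 + 0 + 5 + 1 = 20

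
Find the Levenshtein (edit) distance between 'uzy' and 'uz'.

Let D[i][j] be the edit distance between the first i characters of 'uzy' and the first j characters of 'uz', with D[i][0] = i, D[0][j] = j, and D[i][j] = D[i-1][j-1] if the characters match, else 1 + min(D[i-1][j], D[i][j-1], D[i-1][j-1]). Filling the table (rows: prefixes of 'uzy', columns: prefixes of 'uz'):
     ε  u  z
  ε  0  1  2
  u  1  0  1
  z  2  1  0
  y  3  2  1
The bottom-right entry gives D[3][2] = 1, so no sequence of fewer than 1 edit works. Backtracking through the table gives one optimal edit sequence (1 edit):
  uzy → uz (del y @3)
Edit distance = 1.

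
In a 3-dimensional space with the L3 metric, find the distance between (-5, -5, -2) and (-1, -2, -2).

(Σ|x_i - y_i|^3)^(1/3) = (|-5 - (-1)|^3 + |-5 - (-2)|^3 + |-2 - (-2)|^3)^(1/3)
= (4^3 + 3^3 + 0^3)^(1/3) = (64 + 27 + 0)^(1/3) = (91)^(1/3) ≈ 4.4979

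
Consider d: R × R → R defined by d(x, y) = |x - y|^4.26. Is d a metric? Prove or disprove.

No. d(x,y) = |x-y|^4.26 fails the triangle inequality since p = 4.26 > 1. Counterexample: x = 3, y = 4, z = 12. d(x,z) = |3 - 12|^4.26 = 9^4.26 ≈ 11616.441, but d(x,y) + d(y,z) = 1^4.26 + 8^4.26 ≈ 1 + 7033.3681 = 7034.3681. Since 11616.441 > 7034.3681, the triangle inequality is violated.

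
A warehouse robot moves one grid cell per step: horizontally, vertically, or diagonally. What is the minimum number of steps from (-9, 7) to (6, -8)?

max(|x_i - y_i|) = max(|-9 - 6|, |7 - (-8)|) = max(15, 15) = 15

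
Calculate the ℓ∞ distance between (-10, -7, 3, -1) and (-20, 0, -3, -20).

max(|x_i - y_i|) = max(|-10 - (-20)|, |-7 - 0|, |3 - (-3)|, |-1 - (-20)|) = max(10, 7, 6, 19) = 19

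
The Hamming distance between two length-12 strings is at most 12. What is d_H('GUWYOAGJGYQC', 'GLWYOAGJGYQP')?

Differing positions: 2, 12. Hamming distance = 2. The maximum possible Hamming distance for length-12 strings is 12, so d_H/12 = 2/12 ≈ 0.1667.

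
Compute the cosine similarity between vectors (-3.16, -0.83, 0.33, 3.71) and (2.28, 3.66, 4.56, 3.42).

With u = (-3.16, -0.83, 0.33, 3.71), v = (2.28, 3.66, 4.56, 3.42):
u·v = (-3.16)·2.28 + (-0.83)·3.66 + 0.33·4.56 + 3.71·3.42 = (-7.2048) + (-3.0378) + 1.5048 + 12.6882 = 3.9504.
|u| = √((-3.16)² + (-0.83)² + 0.33² + 3.71²) = √(9.9856 + 0.6889 + 0.1089 + 13.7641) = √24.5475, |v| = √(2.28² + 3.66² + 4.56² + 3.42²) = √(5.1984 + 13.3956 + 20.7936 + 11.6964) = √51.084.
cos θ = (u·v)/(|u||v|) = 3.9504/(√24.5475·√51.084) ≈ 0.1116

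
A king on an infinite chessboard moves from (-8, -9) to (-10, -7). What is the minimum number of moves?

max(|x_i - y_i|) = max(|-8 - (-10)|, |-9 - (-7)|) = max(2, 2) = 2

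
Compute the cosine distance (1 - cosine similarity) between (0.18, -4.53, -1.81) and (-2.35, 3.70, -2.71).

With u = (0.18, -4.53, -1.81), v = (-2.35, 3.70, -2.71):
u·v = 0.18·(-2.35) + (-4.53)·3.7 + (-1.81)·(-2.71) = (-0.423) + (-16.761) + 4.9051 = -12.2789.
|u| = √(0.18² + (-4.53)² + (-1.81)²) = √(0.0324 + 20.5209 + 3.2761) = √23.8294, |v| = √((-2.35)² + 3.7² + (-2.71)²) = √(5.5225 + 13.69 + 7.3441) = √26.5566.
cos θ = (u·v)/(|u||v|) = -12.2789/(√23.8294·√26.5566) ≈ -0.4881
Cosine distance = 1 - cos θ ≈ 1 - (-0.4881) = 1.4881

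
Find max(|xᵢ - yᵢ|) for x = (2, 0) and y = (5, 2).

max(|x_i - y_i|) = max(|2 - 5|, |0 - 2|) = max(3, 2) = 3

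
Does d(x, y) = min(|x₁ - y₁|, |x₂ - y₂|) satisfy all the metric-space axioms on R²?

No. d fails identity of indiscernibles: take x = (-2, 0) and y = (-2, 6). Then d(x,y) = min(|-2 - (-2)|, |0 - 6|) = min(0, 6) = 0, yet x ≠ y.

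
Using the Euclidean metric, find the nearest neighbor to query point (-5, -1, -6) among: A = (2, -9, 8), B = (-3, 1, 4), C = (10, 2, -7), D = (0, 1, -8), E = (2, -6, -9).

Distances: d(A) ≈ 17.5784, d(B) ≈ 10.3923, d(C) ≈ 15.3297, d(D) ≈ 5.7446, d(E) ≈ 9.1104. Nearest: D = (0, 1, -8) with distance 5.7446.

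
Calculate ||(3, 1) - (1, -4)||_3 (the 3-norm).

(Σ|x_i - y_i|^3)^(1/3) = (|3 - 1|^3 + |1 - (-4)|^3)^(1/3)
= (2^3 + 5^3)^(1/3) = (8 + 125)^(1/3) = (133)^(1/3) ≈ 5.1045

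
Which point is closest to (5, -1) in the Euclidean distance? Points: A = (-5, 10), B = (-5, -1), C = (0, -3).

Distances: d(A) ≈ 14.8661, d(B) = 10, d(C) ≈ 5.3852. Nearest: C = (0, -3) with distance 5.3852.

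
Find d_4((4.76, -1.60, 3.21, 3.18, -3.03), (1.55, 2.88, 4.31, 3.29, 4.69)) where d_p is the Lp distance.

(Σ|x_i - y_i|^4)^(1/4) = (|4.76 - 1.55|^4 + |-1.6 - 2.88|^4 + |3.21 - 4.31|^4 + |3.18 - 3.29|^4 + |-3.03 - 4.69|^4)^(1/4)
= (3.21^4 + 4.48^4 + 1.1^4 + 0.11^4 + 7.72^4)^(1/4) ≈ (106.1745 + 402.821 + 1.4641 + 0.0001 + 3551.9693)^(1/4) = (4062.429)^(1/4) ≈ 7.9836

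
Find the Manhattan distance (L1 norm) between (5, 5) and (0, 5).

Σ|x_i - y_i| = |5 - 0| + |5 - 5| = 5 + 0 = 5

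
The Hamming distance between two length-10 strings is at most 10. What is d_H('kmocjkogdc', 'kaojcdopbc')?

Differing positions: 2, 4, 5, 6, 8, 9. Hamming distance = 6. The maximum possible Hamming distance for length-10 strings is 10, so d_H/10 = 6/10 = 0.6.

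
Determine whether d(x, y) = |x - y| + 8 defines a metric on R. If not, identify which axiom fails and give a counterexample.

No. d fails identity of indiscernibles (specifically d(x,x) = 0): d(3, 3) = |3 - 3| + 8 = 0 + 8 = 8 ≠ 0.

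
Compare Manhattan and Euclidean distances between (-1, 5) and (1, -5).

L1 = |-1 - 1| + |5 - (-5)| = 2 + 10 = 12
L2 = √(2² + 10²) = √104 ≈ 10.198
L1 ≥ L2 always (equality iff movement is along one axis); L1 > L2 here.
Ratio L1/L2 = 12/√104 ≈ 1.1767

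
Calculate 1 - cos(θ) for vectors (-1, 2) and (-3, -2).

With u = (-1, 2), v = (-3, -2):
u·v = (-1)·(-3) + 2·(-2) = 3 + (-4) = -1.
|u| = √((-1)² + 2²) = √5, |v| = √((-3)² + (-2)²) = √13, so |u||v| = √(5·13) = √65.
cos θ = (u·v)/(|u||v|) = -1/√65 ≈ -0.124
Cosine distance = 1 - cos θ ≈ 1 - (-0.124) = 1.124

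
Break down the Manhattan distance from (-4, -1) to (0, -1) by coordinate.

Σ|x_i - y_i| = |-4 - 0| + |-1 - (-1)| = 4 + 0 = 4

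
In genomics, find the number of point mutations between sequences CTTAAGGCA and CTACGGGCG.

Differing positions: 3, 4, 5, 9. Hamming distance = 4.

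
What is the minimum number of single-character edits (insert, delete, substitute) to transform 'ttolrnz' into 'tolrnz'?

Let D[i][j] be the edit distance between the first i characters of 'ttolrnz' and the first j characters of 'tolrnz', with D[i][0] = i, D[0][j] = j, and D[i][j] = D[i-1][j-1] if the characters match, else 1 + min(D[i-1][j], D[i][j-1], D[i-1][j-1]). Filling the table (rows: prefixes of 'ttolrnz', columns: prefixes of 'tolrnz'):
     ε  t  o  l  r  n  z
  ε  0  1  2  3  4  5  6
  t  1  0  1  2  3  4  5
  t  2  1  1  2  3  4  5
  o  3  2  1  2  3  4  5
  l  4  3  2  1  2  3  4
  r  5  4  3  2  1  2  3
  n  6  5  4  3  2  1  2
  z  7  6  5  4  3  2  1
The bottom-right entry gives D[7][6] = 1, so no sequence of fewer than 1 edit works. Backtracking through the table gives one optimal edit sequence (1 edit):
  ttolrnz → tolrnz (del t @1)
Edit distance = 1.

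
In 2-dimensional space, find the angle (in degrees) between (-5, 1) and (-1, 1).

With u = (-5, 1), v = (-1, 1):
u·v = (-5)·(-1) + 1·1 = 5 + 1 = 6.
|u| = √((-5)² + 1²) = √26, |v| = √((-1)² + 1²) = √2, so |u||v| = √(26·2) = √52.
cos θ = (u·v)/(|u||v|) = 6/√52 ≈ 0.83205
θ = arccos(0.83205) ≈ 33.69°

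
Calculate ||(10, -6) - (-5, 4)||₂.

√(Σ(x_i - y_i)²) = √((10 - (-5))² + (-6 - 4)²)
= √(15² + (-10)²) = √(225 + 100) = √325 ≈ 18.0278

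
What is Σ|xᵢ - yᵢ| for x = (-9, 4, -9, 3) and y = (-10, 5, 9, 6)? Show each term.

Σ|x_i - y_i| = |-9 - (-10)| + |4 - 5| + |-9 - 9| + |3 - 6| = 1 + 1 + 18 + 3 = 23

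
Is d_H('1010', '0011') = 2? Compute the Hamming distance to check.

Differing positions: 1, 4. Hamming distance = 2, so the claim is true.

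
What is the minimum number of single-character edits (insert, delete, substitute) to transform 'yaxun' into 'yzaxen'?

Let D[i][j] be the edit distance between the first i characters of 'yaxun' and the first j characters of 'yzaxen', with D[i][0] = i, D[0][j] = j, and D[i][j] = D[i-1][j-1] if the characters match, else 1 + min(D[i-1][j], D[i][j-1], D[i-1][j-1]). Filling the table (rows: prefixes of 'yaxun', columns: prefixes of 'yzaxen'):
     ε  y  z  a  x  e  n
  ε  0  1  2  3  4  5  6
  y  1  0  1  2  3  4  5
  a  2  1  1  1  2  3  4
  x  3  2  2  2  1  2  3
  u  4  3  3  3  2  2  3
  n  5  4  4  4  3  3  2
The bottom-right entry gives D[5][6] = 2, so no sequence of fewer than 2 edits works. Backtracking through the table gives one optimal edit sequence (2 edits):
  yaxun → yzaxun (ins z @2)
  yzaxun → yzaxen (sub u→e @5)
Edit distance = 2.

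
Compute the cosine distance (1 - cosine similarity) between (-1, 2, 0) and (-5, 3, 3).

With u = (-1, 2, 0), v = (-5, 3, 3):
u·v = (-1)·(-5) + 2·3 + 0·3 = 5 + 6 + 0 = 11.
|u| = √((-1)² + 2² + 0²) = √5, |v| = √((-5)² + 3² + 3²) = √43, so |u||v| = √(5·43) = √215.
cos θ = (u·v)/(|u||v|) = 11/√215 ≈ 0.7502
Cosine distance = 1 - cos θ ≈ 1 - 0.7502 = 0.2498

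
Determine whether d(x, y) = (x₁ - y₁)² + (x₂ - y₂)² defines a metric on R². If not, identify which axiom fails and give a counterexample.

No. The squared Euclidean distance fails the triangle inequality. Counterexample: x = (0, 0), y = (1, 4), z = (2, 8). d(x,z) = 2² + 8² = 68, but d(x,y) + d(y,z) = (1² + 4²) + (1² + 4²) = 17 + 17 = 34. Since 68 > 34, the triangle inequality is violated. (Note: √d, the ordinary Euclidean distance, IS a metric.)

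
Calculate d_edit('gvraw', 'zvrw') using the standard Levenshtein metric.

Let D[i][j] be the edit distance between the first i characters of 'gvraw' and the first j characters of 'zvrw', with D[i][0] = i, D[0][j] = j, and D[i][j] = D[i-1][j-1] if the characters match, else 1 + min(D[i-1][j], D[i][j-1], D[i-1][j-1]). Filling the table (rows: prefixes of 'gvraw', columns: prefixes of 'zvrw'):
     ε  z  v  r  w
  ε  0  1  2  3  4
  g  1  1  2  3  4
  v  2  2  1  2  3
  r  3  3  2  1  2
  a  4  4  3  2  2
  w  5  5  4  3  2
The bottom-right entry gives D[5][4] = 2, so no sequence of fewer than 2 edits works. Backtracking through the table gives one optimal edit sequence (2 edits):
  gvraw → zvraw (sub g→z @1)
  zvraw → zvrw (del a @4)
Edit distance = 2.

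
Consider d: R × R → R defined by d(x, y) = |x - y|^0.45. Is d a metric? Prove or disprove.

Yes. With 0 < p = 0.45 ≤ 1, d(x,y) = |x-y|^0.45 is a metric on R. Non-negativity and symmetry are immediate; |x-y|^0.45 = 0 ⟺ |x-y| = 0 ⟺ x = y. For the triangle inequality, the function t ↦ t^0.45 is subadditive on [0,∞) when p ≤ 1, so |x-z|^0.45 ≤ (|x-y| + |y-z|)^0.45 ≤ |x-y|^0.45 + |y-z|^0.45.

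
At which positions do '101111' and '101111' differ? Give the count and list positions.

Differing positions: none. Hamming distance = 0.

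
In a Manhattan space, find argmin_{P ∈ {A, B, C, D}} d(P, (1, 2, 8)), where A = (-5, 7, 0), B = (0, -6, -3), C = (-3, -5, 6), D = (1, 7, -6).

Distances: d(A) = 19, d(B) = 20, d(C) = 13, d(D) = 19. Nearest: C = (-3, -5, 6) with distance 13.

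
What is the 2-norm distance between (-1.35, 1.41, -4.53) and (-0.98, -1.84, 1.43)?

(Σ|x_i - y_i|^2)^(1/2) = (|-1.35 - (-0.98)|^2 + |1.41 - (-1.84)|^2 + |-4.53 - 1.43|^2)^(1/2)
= (0.37^2 + 3.25^2 + 5.96^2)^(1/2) = (0.1369 + 10.5625 + 35.5216)^(1/2) = (46.221)^(1/2) ≈ 6.7986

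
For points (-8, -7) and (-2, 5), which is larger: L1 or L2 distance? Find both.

L1 = |-8 - (-2)| + |-7 - 5| = 6 + 12 = 18
L2 = √(6² + 12²) = √180 ≈ 13.4164
L1 ≥ L2 always (equality iff movement is along one axis); L1 > L2 here.
Ratio L1/L2 = 18/√180 ≈ 1.3416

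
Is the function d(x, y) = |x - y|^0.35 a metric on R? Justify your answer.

Yes. With 0 < p = 0.35 ≤ 1, d(x,y) = |x-y|^0.35 is a metric on R. Non-negativity and symmetry are immediate; |x-y|^0.35 = 0 ⟺ |x-y| = 0 ⟺ x = y. For the triangle inequality, the function t ↦ t^0.35 is subadditive on [0,∞) when p ≤ 1, so |x-z|^0.35 ≤ (|x-y| + |y-z|)^0.35 ≤ |x-y|^0.35 + |y-z|^0.35.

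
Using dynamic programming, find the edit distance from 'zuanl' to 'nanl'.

Let D[i][j] be the edit distance between the first i characters of 'zuanl' and the first j characters of 'nanl', with D[i][0] = i, D[0][j] = j, and D[i][j] = D[i-1][j-1] if the characters match, else 1 + min(D[i-1][j], D[i][j-1], D[i-1][j-1]). Filling the table (rows: prefixes of 'zuanl', columns: prefixes of 'nanl'):
     ε  n  a  n  l
  ε  0  1  2  3  4
  z  1  1  2  3  4
  u  2  2  2  3  4
  a  3  3  2  3  4
  n  4  3  3  2  3
  l  5  4  4  3  2
The bottom-right entry gives D[5][4] = 2, so no sequence of fewer than 2 edits works. Backtracking through the table gives one optimal edit sequence (2 edits):
  zuanl → uanl (del z @1)
  uanl → nanl (sub u→n @1)
Edit distance = 2.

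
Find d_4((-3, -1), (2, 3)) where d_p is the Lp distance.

(Σ|x_i - y_i|^4)^(1/4) = (|-3 - 2|^4 + |-1 - 3|^4)^(1/4)
= (5^4 + 4^4)^(1/4) = (625 + 256)^(1/4) = (881)^(1/4) ≈ 5.4481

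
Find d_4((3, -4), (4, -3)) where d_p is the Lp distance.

(Σ|x_i - y_i|^4)^(1/4) = (|3 - 4|^4 + |-4 - (-3)|^4)^(1/4)
= (1^4 + 1^4)^(1/4) = (1 + 1)^(1/4) = (2)^(1/4) ≈ 1.1892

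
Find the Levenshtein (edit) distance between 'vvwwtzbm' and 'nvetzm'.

Let D[i][j] be the edit distance between the first i characters of 'vvwwtzbm' and the first j characters of 'nvetzm', with D[i][0] = i, D[0][j] = j, and D[i][j] = D[i-1][j-1] if the characters match, else 1 + min(D[i-1][j], D[i][j-1], D[i-1][j-1]). Filling the table (rows: prefixes of 'vvwwtzbm', columns: prefixes of 'nvetzm'):
     ε  n  v  e  t  z  m
  ε  0  1  2  3  4  5  6
  v  1  1  1  2  3  4  5
  v  2  2  1  2  3  4  5
  w  3  3  2  2  3  4  5
  w  4  4  3  3  3  4  5
  t  5  5  4  4  3  4  5
  z  6  6  5  5  4  3  4
  b  7  7  6  6  5  4  4
  m  8  8  7  7  6  5  4
The bottom-right entry gives D[8][6] = 4, so no sequence of fewer than 4 edits works. Backtracking through the table gives one optimal edit sequence (4 edits):
  vvwwtzbm → nvwwtzbm (sub v→n @1)
  nvwwtzbm → nvwtzbm (del w @3)
  nvwtzbm → nvetzbm (sub w→e @3)
  nvetzbm → nvetzm (del b @6)
Edit distance = 4.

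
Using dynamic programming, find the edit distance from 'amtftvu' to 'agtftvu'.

Let D[i][j] be the edit distance between the first i characters of 'amtftvu' and the first j characters of 'agtftvu', with D[i][0] = i, D[0][j] = j, and D[i][j] = D[i-1][j-1] if the characters match, else 1 + min(D[i-1][j], D[i][j-1], D[i-1][j-1]). Filling the table (rows: prefixes of 'amtftvu', columns: prefixes of 'agtftvu'):
     ε  a  g  t  f  t  v  u
  ε  0  1  2  3  4  5  6  7
  a  1  0  1  2  3  4  5  6
  m  2  1  1  2  3  4  5  6
  t  3  2  2  1  2  3  4  5
  f  4  3  3  2  1  2  3  4
  t  5  4  4  3  2  1  2  3
  v  6  5  5  4  3  2  1  2
  u  7  6  6  5  4  3  2  1
The bottom-right entry gives D[7][7] = 1, so no sequence of fewer than 1 edit works. Backtracking through the table gives one optimal edit sequence (1 edit):
  amtftvu → agtftvu (sub m→g @2)
Edit distance = 1.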